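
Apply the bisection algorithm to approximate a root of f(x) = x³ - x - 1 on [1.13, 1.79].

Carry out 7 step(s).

f(x) = x³ - x - 1
Initial interval: [1.13, 1.79]

Iteration 1:
  c_1 = (1.130000 + 1.790000)/2 = 1.460000
  f(c_1) = f(1.460000) = 0.652136
  f(a) × f(c) < 0, new interval: [1.130000, 1.460000]
Iteration 2:
  c_2 = (1.130000 + 1.460000)/2 = 1.295000
  f(c_2) = f(1.295000) = -0.123253
  f(a) × f(c) ≥ 0, new interval: [1.295000, 1.460000]
Iteration 3:
  c_3 = (1.295000 + 1.460000)/2 = 1.377500
  f(c_3) = f(1.377500) = 0.236315
  f(a) × f(c) < 0, new interval: [1.295000, 1.377500]
Iteration 4:
  c_4 = (1.295000 + 1.377500)/2 = 1.336250
  f(c_4) = f(1.336250) = 0.049710
  f(a) × f(c) < 0, new interval: [1.295000, 1.336250]
Iteration 5:
  c_5 = (1.295000 + 1.336250)/2 = 1.315625
  f(c_5) = f(1.315625) = -0.038450
  f(a) × f(c) ≥ 0, new interval: [1.315625, 1.336250]
Iteration 6:
  c_6 = (1.315625 + 1.336250)/2 = 1.325937
  f(c_6) = f(1.325937) = 0.005207
  f(a) × f(c) < 0, new interval: [1.315625, 1.325937]
Iteration 7:
  c_7 = (1.315625 + 1.325937)/2 = 1.320781
  f(c_7) = f(1.320781) = -0.016727
  f(a) × f(c) ≥ 0, new interval: [1.320781, 1.325937]

After 7 iteration(s), the approximation is c_7 = 1.320781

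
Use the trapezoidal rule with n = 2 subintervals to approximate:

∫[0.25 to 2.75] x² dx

f(x) = x²
a = 0.25, b = 2.75, n = 2
h = (b - a)/n = 1.250000

Trapezoidal rule: (h/2)[f(x₀) + 2f(x₁) + 2f(x₂) + ... + f(xₙ)]

x_0 = 0.2500, f(x_0) = 0.062500, coefficient = 1
x_1 = 1.5000, f(x_1) = 2.250000, coefficient = 2
x_2 = 2.7500, f(x_2) = 7.562500, coefficient = 1

I ≈ (1.250000/2) × 12.125000 = 7.578125
Exact value: 6.927083
Error: 0.651042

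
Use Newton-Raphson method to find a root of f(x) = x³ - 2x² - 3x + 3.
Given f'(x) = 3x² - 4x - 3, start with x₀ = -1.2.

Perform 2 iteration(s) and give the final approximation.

f(x) = x³ - 2x² - 3x + 3
f'(x) = 3x² - 4x - 3
x₀ = -1.2

Newton-Raphson formula: x_{n+1} = x_n - f(x_n)/f'(x_n)

Iteration 1:
  f(-1.200000) = 1.992000
  f'(-1.200000) = 6.120000
  x_1 = -1.200000 - 1.992000/6.120000 = -1.525490
Iteration 2:
  f(-1.525490) = -0.627769
  f'(-1.525490) = 10.083322
  x_2 = -1.525490 - (-0.627769)/10.083322 = -1.463232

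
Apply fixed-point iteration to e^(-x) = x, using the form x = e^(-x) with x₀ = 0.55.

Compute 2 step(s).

Equation: e^(-x) = x
Fixed-point form: x = e^(-x)
x₀ = 0.55

x_1 = g(0.550000) = 0.576950
x_2 = g(0.576950) = 0.561609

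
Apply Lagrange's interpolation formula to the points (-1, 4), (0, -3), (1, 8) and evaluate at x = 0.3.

Lagrange interpolation formula:
P(x) = Σ yᵢ × Lᵢ(x)
where Lᵢ(x) = Π_{j≠i} (x - xⱼ)/(xᵢ - xⱼ)

L_0(0.3) = (0.3 - 0)/(-1 - 0) × (0.3 - 1)/(-1 - 1) = -0.105000
L_1(0.3) = (0.3 - (-1))/(0 - (-1)) × (0.3 - 1)/(0 - 1) = 0.910000
L_2(0.3) = (0.3 - (-1))/(1 - (-1)) × (0.3 - 0)/(1 - 0) = 0.195000

P(0.3) = 4×L_0(0.3) + (-3)×L_1(0.3) + 8×L_2(0.3)
P(0.3) = -1.590000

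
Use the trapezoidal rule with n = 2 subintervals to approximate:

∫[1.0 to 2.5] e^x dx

f(x) = e^x
a = 1.0, b = 2.5, n = 2
h = (b - a)/n = 0.750000

Trapezoidal rule: (h/2)[f(x₀) + 2f(x₁) + 2f(x₂) + ... + f(xₙ)]

x_0 = 1.0000, f(x_0) = 2.718282, coefficient = 1
x_1 = 1.7500, f(x_1) = 5.754603, coefficient = 2
x_2 = 2.5000, f(x_2) = 12.182494, coefficient = 1

I ≈ (0.750000/2) × 26.409981 = 9.903743
Exact value: 9.464212
Error: 0.439531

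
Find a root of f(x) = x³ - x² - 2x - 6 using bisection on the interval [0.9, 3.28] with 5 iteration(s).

f(x) = x³ - x² - 2x - 6
Initial interval: [0.9, 3.28]

Iteration 1:
  c_1 = (0.900000 + 3.280000)/2 = 2.090000
  f(c_1) = f(2.090000) = -5.418771
  f(a) × f(c) ≥ 0, new interval: [2.090000, 3.280000]
Iteration 2:
  c_2 = (2.090000 + 3.280000)/2 = 2.685000
  f(c_2) = f(2.685000) = 0.777544
  f(a) × f(c) < 0, new interval: [2.090000, 2.685000]
Iteration 3:
  c_3 = (2.090000 + 2.685000)/2 = 2.387500
  f(c_3) = f(2.387500) = -2.866033
  f(a) × f(c) ≥ 0, new interval: [2.387500, 2.685000]
Iteration 4:
  c_4 = (2.387500 + 2.685000)/2 = 2.536250
  f(c_4) = f(2.536250) = -1.190473
  f(a) × f(c) ≥ 0, new interval: [2.536250, 2.685000]
Iteration 5:
  c_5 = (2.536250 + 2.685000)/2 = 2.610625
  f(c_5) = f(2.610625) = -0.244256
  f(a) × f(c) ≥ 0, new interval: [2.610625, 2.685000]

After 5 iteration(s), the approximation is c_5 = 2.610625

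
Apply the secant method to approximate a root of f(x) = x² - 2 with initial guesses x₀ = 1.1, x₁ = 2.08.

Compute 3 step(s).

f(x) = x² - 2
x₀ = 1.1, x₁ = 2.08

Secant formula: x_{n+1} = x_n - f(x_n)(x_n - x_{n-1})/(f(x_n) - f(x_{n-1}))

Iteration 1:
  f(1.100000) = -0.790000
  f(2.080000) = 2.326400
  x_2 = 2.080000 - 2.326400×(2.080000 - 1.100000)/(2.326400 - (-0.790000))
       = 1.348428
Iteration 2:
  f(2.080000) = 2.326400
  f(1.348428) = -0.181743
  x_3 = 1.348428 - (-0.181743)×(1.348428 - 2.080000)/(-0.181743 - 2.326400)
       = 1.401438
Iteration 3:
  f(1.348428) = -0.181743
  f(1.401438) = -0.035971
  x_4 = 1.401438 - (-0.035971)×(1.401438 - 1.348428)/(-0.035971 - (-0.181743))
       = 1.414519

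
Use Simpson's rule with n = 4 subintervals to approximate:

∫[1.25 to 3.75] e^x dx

f(x) = e^x
a = 1.25, b = 3.75, n = 4
h = (b - a)/n = 0.625000

Simpson's rule: (h/3)[f(x₀) + 4f(x₁) + 2f(x₂) + ... + f(xₙ)]

x_0 = 1.2500, f(x_0) = 3.490343, coefficient = 1
x_1 = 1.8750, f(x_1) = 6.520819, coefficient = 4
x_2 = 2.5000, f(x_2) = 12.182494, coefficient = 2
x_3 = 3.1250, f(x_3) = 22.759895, coefficient = 4
x_4 = 3.7500, f(x_4) = 42.521082, coefficient = 1

I ≈ (0.625000/3) × 187.499270 = 39.062348
Exact value: 39.030739
Error: 0.031609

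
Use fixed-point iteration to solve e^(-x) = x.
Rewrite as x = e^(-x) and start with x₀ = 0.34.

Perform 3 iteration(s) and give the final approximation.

Equation: e^(-x) = x
Fixed-point form: x = e^(-x)
x₀ = 0.34

x_1 = g(0.340000) = 0.711770
x_2 = g(0.711770) = 0.490775
x_3 = g(0.490775) = 0.612152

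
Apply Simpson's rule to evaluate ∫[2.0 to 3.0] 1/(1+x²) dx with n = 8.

f(x) = 1/(1+x²)
a = 2.0, b = 3.0, n = 8
h = (b - a)/n = 0.125000

Simpson's rule: (h/3)[f(x₀) + 4f(x₁) + 2f(x₂) + ... + f(xₙ)]

x_0 = 2.0000, f(x_0) = 0.200000, coefficient = 1
x_1 = 2.1250, f(x_1) = 0.181303, coefficient = 4
x_2 = 2.2500, f(x_2) = 0.164948, coefficient = 2
x_3 = 2.3750, f(x_3) = 0.150588, coefficient = 4
x_4 = 2.5000, f(x_4) = 0.137931, coefficient = 2
x_5 = 2.6250, f(x_5) = 0.126733, coefficient = 4
x_6 = 2.7500, f(x_6) = 0.116788, coefficient = 2
x_7 = 2.8750, f(x_7) = 0.107926, coefficient = 4
x_8 = 3.0000, f(x_8) = 0.100000, coefficient = 1

I ≈ (0.125000/3) × 3.405535 = 0.141897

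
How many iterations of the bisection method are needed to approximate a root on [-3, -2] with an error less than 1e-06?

We need (b-a)/2^n ≤ 1e-06
(-2 - (-3))/2^n ≤ 1e-06
1/2^n ≤ 1e-06
2^n ≥ 1000000
n ≥ log₂(1000000) = 19.93
n ≥ 20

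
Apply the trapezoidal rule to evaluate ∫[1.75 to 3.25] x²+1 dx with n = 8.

f(x) = x²+1
a = 1.75, b = 3.25, n = 8
h = (b - a)/n = 0.187500

Trapezoidal rule: (h/2)[f(x₀) + 2f(x₁) + 2f(x₂) + ... + f(xₙ)]

x_0 = 1.7500, f(x_0) = 4.062500, coefficient = 1
x_1 = 1.9375, f(x_1) = 4.753906, coefficient = 2
x_2 = 2.1250, f(x_2) = 5.515625, coefficient = 2
x_3 = 2.3125, f(x_3) = 6.347656, coefficient = 2
x_4 = 2.5000, f(x_4) = 7.250000, coefficient = 2
x_5 = 2.6875, f(x_5) = 8.222656, coefficient = 2
x_6 = 2.8750, f(x_6) = 9.265625, coefficient = 2
x_7 = 3.0625, f(x_7) = 10.378906, coefficient = 2
x_8 = 3.2500, f(x_8) = 11.562500, coefficient = 1

I ≈ (0.187500/2) × 119.093750 = 11.165039
Exact value: 11.156250
Error: 0.008789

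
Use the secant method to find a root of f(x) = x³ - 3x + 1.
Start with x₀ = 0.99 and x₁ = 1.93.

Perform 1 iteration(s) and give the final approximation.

f(x) = x³ - 3x + 1
x₀ = 0.99, x₁ = 1.93

Secant formula: x_{n+1} = x_n - f(x_n)(x_n - x_{n-1})/(f(x_n) - f(x_{n-1}))

Iteration 1:
  f(0.990000) = -0.999701
  f(1.930000) = 2.399057
  x_2 = 1.930000 - 2.399057×(1.930000 - 0.990000)/(2.399057 - (-0.999701))
       = 1.266489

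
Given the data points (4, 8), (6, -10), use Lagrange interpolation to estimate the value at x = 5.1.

Lagrange interpolation formula:
P(x) = Σ yᵢ × Lᵢ(x)
where Lᵢ(x) = Π_{j≠i} (x - xⱼ)/(xᵢ - xⱼ)

L_0(5.1) = (5.1 - 6)/(4 - 6) = 0.450000
L_1(5.1) = (5.1 - 4)/(6 - 4) = 0.550000

P(5.1) = 8×L_0(5.1) + (-10)×L_1(5.1)
P(5.1) = -1.900000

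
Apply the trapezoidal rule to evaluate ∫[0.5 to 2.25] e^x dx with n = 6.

f(x) = e^x
a = 0.5, b = 2.25, n = 6
h = (b - a)/n = 0.291667

Trapezoidal rule: (h/2)[f(x₀) + 2f(x₁) + 2f(x₂) + ... + f(xₙ)]

x_0 = 0.5000, f(x_0) = 1.648721, coefficient = 1
x_1 = 0.7917, f(x_1) = 2.207072, coefficient = 2
x_2 = 1.0833, f(x_2) = 2.954512, coefficient = 2
x_3 = 1.3750, f(x_3) = 3.955077, coefficient = 2
x_4 = 1.6667, f(x_4) = 5.294490, coefficient = 2
x_5 = 1.9583, f(x_5) = 7.087505, coefficient = 2
x_6 = 2.2500, f(x_6) = 9.487736, coefficient = 1

I ≈ (0.291667/2) × 54.133767 = 7.894508
Exact value: 7.839015
Error: 0.055493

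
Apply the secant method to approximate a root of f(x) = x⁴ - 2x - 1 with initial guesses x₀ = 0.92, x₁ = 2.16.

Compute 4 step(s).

f(x) = x⁴ - 2x - 1
x₀ = 0.92, x₁ = 2.16

Secant formula: x_{n+1} = x_n - f(x_n)(x_n - x_{n-1})/(f(x_n) - f(x_{n-1}))

Iteration 1:
  f(0.920000) = -2.123607
  f(2.160000) = 16.447823
  x_2 = 2.160000 - 16.447823×(2.160000 - 0.920000)/(16.447823 - (-2.123607))
       = 1.061792
Iteration 2:
  f(2.160000) = 16.447823
  f(1.061792) = -1.852549
  x_3 = 1.061792 - (-1.852549)×(1.061792 - 2.160000)/(-1.852549 - 16.447823)
       = 1.172963
Iteration 3:
  f(1.061792) = -1.852549
  f(1.172963) = -1.452983
  x_4 = 1.172963 - (-1.452983)×(1.172963 - 1.061792)/(-1.452983 - (-1.852549))
       = 1.577228
Iteration 4:
  f(1.172963) = -1.452983
  f(1.577228) = 2.033936
  x_5 = 1.577228 - 2.033936×(1.577228 - 1.172963)/(2.033936 - (-1.452983))
       = 1.341419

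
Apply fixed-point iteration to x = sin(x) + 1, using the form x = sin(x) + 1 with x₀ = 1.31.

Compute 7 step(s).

Equation: x = sin(x) + 1
Fixed-point form: x = sin(x) + 1
x₀ = 1.31

x_1 = g(1.310000) = 1.966185
x_2 = g(1.966185) = 1.922847
x_3 = g(1.922847) = 1.938668
x_4 = g(1.938668) = 1.933095
x_5 = g(1.933095) = 1.935085
x_6 = g(1.935085) = 1.934378
x_7 = g(1.934378) = 1.934629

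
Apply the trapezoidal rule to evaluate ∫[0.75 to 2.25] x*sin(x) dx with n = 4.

f(x) = x*sin(x)
a = 0.75, b = 2.25, n = 4
h = (b - a)/n = 0.375000

Trapezoidal rule: (h/2)[f(x₀) + 2f(x₁) + 2f(x₂) + ... + f(xₙ)]

x_0 = 0.7500, f(x_0) = 0.511229, coefficient = 1
x_1 = 1.1250, f(x_1) = 1.015051, coefficient = 2
x_2 = 1.5000, f(x_2) = 1.496242, coefficient = 2
x_3 = 1.8750, f(x_3) = 1.788911, coefficient = 2
x_4 = 2.2500, f(x_4) = 1.750665, coefficient = 1

I ≈ (0.375000/2) × 10.862302 = 2.036682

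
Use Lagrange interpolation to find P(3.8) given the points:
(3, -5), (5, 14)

Lagrange interpolation formula:
P(x) = Σ yᵢ × Lᵢ(x)
where Lᵢ(x) = Π_{j≠i} (x - xⱼ)/(xᵢ - xⱼ)

L_0(3.8) = (3.8 - 5)/(3 - 5) = 0.600000
L_1(3.8) = (3.8 - 3)/(5 - 3) = 0.400000

P(3.8) = (-5)×L_0(3.8) + 14×L_1(3.8)
P(3.8) = 2.600000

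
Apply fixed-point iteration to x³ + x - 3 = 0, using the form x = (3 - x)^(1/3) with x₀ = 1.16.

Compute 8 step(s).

Equation: x³ + x - 3 = 0
Fixed-point form: x = (3 - x)^(1/3)
x₀ = 1.16

x_1 = g(1.160000) = 1.225385
x_2 = g(1.225385) = 1.210695
x_3 = g(1.210695) = 1.214026
x_4 = g(1.214026) = 1.213272
x_5 = g(1.213272) = 1.213443
x_6 = g(1.213443) = 1.213405
x_7 = g(1.213405) = 1.213413
x_8 = g(1.213413) = 1.213411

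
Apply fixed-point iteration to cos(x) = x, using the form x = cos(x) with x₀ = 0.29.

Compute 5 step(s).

Equation: cos(x) = x
Fixed-point form: x = cos(x)
x₀ = 0.29

x_1 = g(0.290000) = 0.958244
x_2 = g(0.958244) = 0.574958
x_3 = g(0.574958) = 0.839215
x_4 = g(0.839215) = 0.668047
x_5 = g(0.668047) = 0.785033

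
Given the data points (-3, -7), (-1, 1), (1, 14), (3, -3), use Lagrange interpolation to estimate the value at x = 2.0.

Lagrange interpolation formula:
P(x) = Σ yᵢ × Lᵢ(x)
where Lᵢ(x) = Π_{j≠i} (x - xⱼ)/(xᵢ - xⱼ)

L_0(2.0) = (2.0 - (-1))/(-3 - (-1)) × (2.0 - 1)/(-3 - 1) × (2.0 - 3)/(-3 - 3) = 0.062500
L_1(2.0) = (2.0 - (-3))/(-1 - (-3)) × (2.0 - 1)/(-1 - 1) × (2.0 - 3)/(-1 - 3) = -0.312500
L_2(2.0) = (2.0 - (-3))/(1 - (-3)) × (2.0 - (-1))/(1 - (-1)) × (2.0 - 3)/(1 - 3) = 0.937500
L_3(2.0) = (2.0 - (-3))/(3 - (-3)) × (2.0 - (-1))/(3 - (-1)) × (2.0 - 1)/(3 - 1) = 0.312500

P(2.0) = (-7)×L_0(2.0) + 1×L_1(2.0) + 14×L_2(2.0) + (-3)×L_3(2.0)
P(2.0) = 11.437500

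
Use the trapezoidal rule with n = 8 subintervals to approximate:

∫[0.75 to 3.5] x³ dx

f(x) = x³
a = 0.75, b = 3.5, n = 8
h = (b - a)/n = 0.343750

Trapezoidal rule: (h/2)[f(x₀) + 2f(x₁) + 2f(x₂) + ... + f(xₙ)]

x_0 = 0.7500, f(x_0) = 0.421875, coefficient = 1
x_1 = 1.0938, f(x_1) = 1.308441, coefficient = 2
x_2 = 1.4375, f(x_2) = 2.970459, coefficient = 2
x_3 = 1.7812, f(x_3) = 5.651642, coefficient = 2
x_4 = 2.1250, f(x_4) = 9.595703, coefficient = 2
x_5 = 2.4688, f(x_5) = 15.046356, coefficient = 2
x_6 = 2.8125, f(x_6) = 22.247314, coefficient = 2
x_7 = 3.1562, f(x_7) = 31.442291, coefficient = 2
x_8 = 3.5000, f(x_8) = 42.875000, coefficient = 1

I ≈ (0.343750/2) × 219.821289 = 37.781784
Exact value: 37.436523
Error: 0.345261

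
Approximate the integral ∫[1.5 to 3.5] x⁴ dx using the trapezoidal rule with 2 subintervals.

f(x) = x⁴
a = 1.5, b = 3.5, n = 2
h = (b - a)/n = 1.000000

Trapezoidal rule: (h/2)[f(x₀) + 2f(x₁) + 2f(x₂) + ... + f(xₙ)]

x_0 = 1.5000, f(x_0) = 5.062500, coefficient = 1
x_1 = 2.5000, f(x_1) = 39.062500, coefficient = 2
x_2 = 3.5000, f(x_2) = 150.062500, coefficient = 1

I ≈ (1.000000/2) × 233.250000 = 116.625000
Exact value: 103.525000
Error: 13.100000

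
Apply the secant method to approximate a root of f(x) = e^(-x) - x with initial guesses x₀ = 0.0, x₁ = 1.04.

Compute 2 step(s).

f(x) = e^(-x) - x
x₀ = 0.0, x₁ = 1.04

Secant formula: x_{n+1} = x_n - f(x_n)(x_n - x_{n-1})/(f(x_n) - f(x_{n-1}))

Iteration 1:
  f(0.000000) = 1.000000
  f(1.040000) = -0.686545
  x_2 = 1.040000 - (-0.686545)×(1.040000 - 0.000000)/(-0.686545 - 1.000000)
       = 0.616645
Iteration 2:
  f(1.040000) = -0.686545
  f(0.616645) = -0.076893
  x_3 = 0.616645 - (-0.076893)×(0.616645 - 1.040000)/(-0.076893 - (-0.686545))
       = 0.563249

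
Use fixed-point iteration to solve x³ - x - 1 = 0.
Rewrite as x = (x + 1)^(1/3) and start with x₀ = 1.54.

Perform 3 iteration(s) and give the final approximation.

Equation: x³ - x - 1 = 0
Fixed-point form: x = (x + 1)^(1/3)
x₀ = 1.54

x_1 = g(1.540000) = 1.364409
x_2 = g(1.364409) = 1.332215
x_3 = g(1.332215) = 1.326140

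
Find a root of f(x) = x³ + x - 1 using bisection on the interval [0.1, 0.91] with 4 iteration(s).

f(x) = x³ + x - 1
Initial interval: [0.1, 0.91]

Iteration 1:
  c_1 = (0.100000 + 0.910000)/2 = 0.505000
  f(c_1) = f(0.505000) = -0.366212
  f(a) × f(c) ≥ 0, new interval: [0.505000, 0.910000]
Iteration 2:
  c_2 = (0.505000 + 0.910000)/2 = 0.707500
  f(c_2) = f(0.707500) = 0.061644
  f(a) × f(c) < 0, new interval: [0.505000, 0.707500]
Iteration 3:
  c_3 = (0.505000 + 0.707500)/2 = 0.606250
  f(c_3) = f(0.606250) = -0.170929
  f(a) × f(c) ≥ 0, new interval: [0.606250, 0.707500]
Iteration 4:
  c_4 = (0.606250 + 0.707500)/2 = 0.656875
  f(c_4) = f(0.656875) = -0.059693
  f(a) × f(c) ≥ 0, new interval: [0.656875, 0.707500]

After 4 iteration(s), the approximation is c_4 = 0.656875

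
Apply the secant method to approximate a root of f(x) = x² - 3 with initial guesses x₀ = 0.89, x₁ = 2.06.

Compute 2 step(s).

f(x) = x² - 3
x₀ = 0.89, x₁ = 2.06

Secant formula: x_{n+1} = x_n - f(x_n)(x_n - x_{n-1})/(f(x_n) - f(x_{n-1}))

Iteration 1:
  f(0.890000) = -2.207900
  f(2.060000) = 1.243600
  x_2 = 2.060000 - 1.243600×(2.060000 - 0.890000)/(1.243600 - (-2.207900))
       = 1.638441
Iteration 2:
  f(2.060000) = 1.243600
  f(1.638441) = -0.315512
  x_3 = 1.638441 - (-0.315512)×(1.638441 - 2.060000)/(-0.315512 - 1.243600)
       = 1.723750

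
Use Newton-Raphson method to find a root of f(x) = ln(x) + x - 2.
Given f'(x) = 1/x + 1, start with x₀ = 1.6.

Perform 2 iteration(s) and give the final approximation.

f(x) = ln(x) + x - 2
f'(x) = 1/x + 1
x₀ = 1.6

Newton-Raphson formula: x_{n+1} = x_n - f(x_n)/f'(x_n)

Iteration 1:
  f(1.600000) = 0.070004
  f'(1.600000) = 1.625000
  x_1 = 1.600000 - 0.070004/1.625000 = 1.556921
Iteration 2:
  f(1.556921) = -0.000369
  f'(1.556921) = 1.642293
  x_2 = 1.556921 - (-0.000369)/1.642293 = 1.557146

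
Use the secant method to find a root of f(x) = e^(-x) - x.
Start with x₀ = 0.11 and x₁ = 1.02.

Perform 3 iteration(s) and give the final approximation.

f(x) = e^(-x) - x
x₀ = 0.11, x₁ = 1.02

Secant formula: x_{n+1} = x_n - f(x_n)(x_n - x_{n-1})/(f(x_n) - f(x_{n-1}))

Iteration 1:
  f(0.110000) = 0.785834
  f(1.020000) = -0.659405
  x_2 = 1.020000 - (-0.659405)×(1.020000 - 0.110000)/(-0.659405 - 0.785834)
       = 0.604803
Iteration 2:
  f(1.020000) = -0.659405
  f(0.604803) = -0.058621
  x_3 = 0.604803 - (-0.058621)×(0.604803 - 1.020000)/(-0.058621 - (-0.659405))
       = 0.564290
Iteration 3:
  f(0.604803) = -0.058621
  f(0.564290) = 0.004473
  x_4 = 0.564290 - 0.004473×(0.564290 - 0.604803)/(0.004473 - (-0.058621))
       = 0.567163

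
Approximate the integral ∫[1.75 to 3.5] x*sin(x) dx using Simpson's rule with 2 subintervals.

f(x) = x*sin(x)
a = 1.75, b = 3.5, n = 2
h = (b - a)/n = 0.875000

Simpson's rule: (h/3)[f(x₀) + 4f(x₁) + 2f(x₂) + ... + f(xₙ)]

x_0 = 1.7500, f(x_0) = 1.721975, coefficient = 1
x_1 = 2.6250, f(x_1) = 1.296541, coefficient = 4
x_2 = 3.5000, f(x_2) = -1.227741, coefficient = 1

I ≈ (0.875000/3) × 5.680397 = 1.656783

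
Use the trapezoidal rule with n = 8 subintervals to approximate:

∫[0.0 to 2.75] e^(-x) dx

f(x) = e^(-x)
a = 0.0, b = 2.75, n = 8
h = (b - a)/n = 0.343750

Trapezoidal rule: (h/2)[f(x₀) + 2f(x₁) + 2f(x₂) + ... + f(xₙ)]

x_0 = 0.0000, f(x_0) = 1.000000, coefficient = 1
x_1 = 0.3438, f(x_1) = 0.709106, coefficient = 2
x_2 = 0.6875, f(x_2) = 0.502832, coefficient = 2
x_3 = 1.0312, f(x_3) = 0.356561, coefficient = 2
x_4 = 1.3750, f(x_4) = 0.252840, coefficient = 2
x_5 = 1.7188, f(x_5) = 0.179290, coefficient = 2
x_6 = 2.0625, f(x_6) = 0.127136, coefficient = 2
x_7 = 2.4062, f(x_7) = 0.090153, coefficient = 2
x_8 = 2.7500, f(x_8) = 0.063928, coefficient = 1

I ≈ (0.343750/2) × 5.499762 = 0.945272
Exact value: 0.936072
Error: 0.009199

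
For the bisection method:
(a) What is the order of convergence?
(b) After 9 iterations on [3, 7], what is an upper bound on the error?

(a) Bisection has linear (order 1) convergence; the error is halved each step.

(b) Error bound = (b-a)/2^n = (7 - 3)/2^{9}
    = 4/2^{9}

(a) 1 (linear); (b) error ≤ 7.81e-03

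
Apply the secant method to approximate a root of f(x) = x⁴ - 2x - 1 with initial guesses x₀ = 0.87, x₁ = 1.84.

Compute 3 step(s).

f(x) = x⁴ - 2x - 1
x₀ = 0.87, x₁ = 1.84

Secant formula: x_{n+1} = x_n - f(x_n)(x_n - x_{n-1})/(f(x_n) - f(x_{n-1}))

Iteration 1:
  f(0.870000) = -2.167102
  f(1.840000) = 6.782287
  x_2 = 1.840000 - 6.782287×(1.840000 - 0.870000)/(6.782287 - (-2.167102))
       = 1.104886
Iteration 2:
  f(1.840000) = 6.782287
  f(1.104886) = -1.719484
  x_3 = 1.104886 - (-1.719484)×(1.104886 - 1.840000)/(-1.719484 - 6.782287)
       = 1.253563
Iteration 3:
  f(1.104886) = -1.719484
  f(1.253563) = -1.037764
  x_4 = 1.253563 - (-1.037764)×(1.253563 - 1.104886)/(-1.037764 - (-1.719484))
       = 1.479890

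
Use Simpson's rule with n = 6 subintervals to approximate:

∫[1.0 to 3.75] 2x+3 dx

f(x) = 2x+3
a = 1.0, b = 3.75, n = 6
h = (b - a)/n = 0.458333

Simpson's rule: (h/3)[f(x₀) + 4f(x₁) + 2f(x₂) + ... + f(xₙ)]

x_0 = 1.0000, f(x_0) = 5.000000, coefficient = 1
x_1 = 1.4583, f(x_1) = 5.916667, coefficient = 4
x_2 = 1.9167, f(x_2) = 6.833333, coefficient = 2
x_3 = 2.3750, f(x_3) = 7.750000, coefficient = 4
x_4 = 2.8333, f(x_4) = 8.666667, coefficient = 2
x_5 = 3.2917, f(x_5) = 9.583333, coefficient = 4
x_6 = 3.7500, f(x_6) = 10.500000, coefficient = 1

I ≈ (0.458333/3) × 139.500000 = 21.312500
Exact value: 21.312500
Error: 0.000000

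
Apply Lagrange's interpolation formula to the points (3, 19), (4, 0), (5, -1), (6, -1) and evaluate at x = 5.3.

Lagrange interpolation formula:
P(x) = Σ yᵢ × Lᵢ(x)
where Lᵢ(x) = Π_{j≠i} (x - xⱼ)/(xᵢ - xⱼ)

L_0(5.3) = (5.3 - 4)/(3 - 4) × (5.3 - 5)/(3 - 5) × (5.3 - 6)/(3 - 6) = 0.045500
L_1(5.3) = (5.3 - 3)/(4 - 3) × (5.3 - 5)/(4 - 5) × (5.3 - 6)/(4 - 6) = -0.241500
L_2(5.3) = (5.3 - 3)/(5 - 3) × (5.3 - 4)/(5 - 4) × (5.3 - 6)/(5 - 6) = 1.046500
L_3(5.3) = (5.3 - 3)/(6 - 3) × (5.3 - 4)/(6 - 4) × (5.3 - 5)/(6 - 5) = 0.149500

P(5.3) = 19×L_0(5.3) + 0×L_1(5.3) + (-1)×L_2(5.3) + (-1)×L_3(5.3)
P(5.3) = -0.331500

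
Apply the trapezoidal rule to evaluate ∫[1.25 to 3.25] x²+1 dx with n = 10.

f(x) = x²+1
a = 1.25, b = 3.25, n = 10
h = (b - a)/n = 0.200000

Trapezoidal rule: (h/2)[f(x₀) + 2f(x₁) + 2f(x₂) + ... + f(xₙ)]

x_0 = 1.2500, f(x_0) = 2.562500, coefficient = 1
x_1 = 1.4500, f(x_1) = 3.102500, coefficient = 2
x_2 = 1.6500, f(x_2) = 3.722500, coefficient = 2
x_3 = 1.8500, f(x_3) = 4.422500, coefficient = 2
x_4 = 2.0500, f(x_4) = 5.202500, coefficient = 2
x_5 = 2.2500, f(x_5) = 6.062500, coefficient = 2
x_6 = 2.4500, f(x_6) = 7.002500, coefficient = 2
x_7 = 2.6500, f(x_7) = 8.022500, coefficient = 2
x_8 = 2.8500, f(x_8) = 9.122500, coefficient = 2
x_9 = 3.0500, f(x_9) = 10.302500, coefficient = 2
x_10 = 3.2500, f(x_10) = 11.562500, coefficient = 1

I ≈ (0.200000/2) × 128.050000 = 12.805000
Exact value: 12.791667
Error: 0.013333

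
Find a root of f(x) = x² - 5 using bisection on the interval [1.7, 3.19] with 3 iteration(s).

f(x) = x² - 5
Initial interval: [1.7, 3.19]

Iteration 1:
  c_1 = (1.700000 + 3.190000)/2 = 2.445000
  f(c_1) = f(2.445000) = 0.978025
  f(a) × f(c) < 0, new interval: [1.700000, 2.445000]
Iteration 2:
  c_2 = (1.700000 + 2.445000)/2 = 2.072500
  f(c_2) = f(2.072500) = -0.704744
  f(a) × f(c) ≥ 0, new interval: [2.072500, 2.445000]
Iteration 3:
  c_3 = (2.072500 + 2.445000)/2 = 2.258750
  f(c_3) = f(2.258750) = 0.101952
  f(a) × f(c) < 0, new interval: [2.072500, 2.258750]

After 3 iteration(s), the approximation is c_3 = 2.258750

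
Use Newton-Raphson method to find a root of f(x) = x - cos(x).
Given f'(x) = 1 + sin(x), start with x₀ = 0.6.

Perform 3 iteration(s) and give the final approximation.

f(x) = x - cos(x)
f'(x) = 1 + sin(x)
x₀ = 0.6

Newton-Raphson formula: x_{n+1} = x_n - f(x_n)/f'(x_n)

Iteration 1:
  f(0.600000) = -0.225336
  f'(0.600000) = 1.564642
  x_1 = 0.600000 - (-0.225336)/1.564642 = 0.744017
Iteration 2:
  f(0.744017) = 0.008264
  f'(0.744017) = 1.677249
  x_2 = 0.744017 - 0.008264/1.677249 = 0.739090
Iteration 3:
  f(0.739090) = 0.000009
  f'(0.739090) = 1.673616
  x_3 = 0.739090 - 0.000009/1.673616 = 0.739085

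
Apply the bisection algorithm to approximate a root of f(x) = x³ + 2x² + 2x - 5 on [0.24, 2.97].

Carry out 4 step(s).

f(x) = x³ + 2x² + 2x - 5
Initial interval: [0.24, 2.97]

Iteration 1:
  c_1 = (0.240000 + 2.970000)/2 = 1.605000
  f(c_1) = f(1.605000) = 7.496570
  f(a) × f(c) < 0, new interval: [0.240000, 1.605000]
Iteration 2:
  c_2 = (0.240000 + 1.605000)/2 = 0.922500
  f(c_2) = f(0.922500) = -0.667934
  f(a) × f(c) ≥ 0, new interval: [0.922500, 1.605000]
Iteration 3:
  c_3 = (0.922500 + 1.605000)/2 = 1.263750
  f(c_3) = f(1.263750) = 2.739918
  f(a) × f(c) < 0, new interval: [0.922500, 1.263750]
Iteration 4:
  c_4 = (0.922500 + 1.263750)/2 = 1.093125
  f(c_4) = f(1.093125) = 0.882294
  f(a) × f(c) < 0, new interval: [0.922500, 1.093125]

After 4 iteration(s), the approximation is c_4 = 1.093125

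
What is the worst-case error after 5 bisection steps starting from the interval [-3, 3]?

Bisection error bound: |error| ≤ (b-a)/2^n
|error| ≤ (3 - (-3))/2^5 = 6/2^5
|error| ≤ 0.1875000000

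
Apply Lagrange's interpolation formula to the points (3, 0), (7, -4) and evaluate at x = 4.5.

Lagrange interpolation formula:
P(x) = Σ yᵢ × Lᵢ(x)
where Lᵢ(x) = Π_{j≠i} (x - xⱼ)/(xᵢ - xⱼ)

L_0(4.5) = (4.5 - 7)/(3 - 7) = 0.625000
L_1(4.5) = (4.5 - 3)/(7 - 3) = 0.375000

P(4.5) = 0×L_0(4.5) + (-4)×L_1(4.5)
P(4.5) = -1.500000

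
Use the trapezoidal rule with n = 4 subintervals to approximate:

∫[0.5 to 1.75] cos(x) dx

f(x) = cos(x)
a = 0.5, b = 1.75, n = 4
h = (b - a)/n = 0.312500

Trapezoidal rule: (h/2)[f(x₀) + 2f(x₁) + 2f(x₂) + ... + f(xₙ)]

x_0 = 0.5000, f(x_0) = 0.877583, coefficient = 1
x_1 = 0.8125, f(x_1) = 0.687686, coefficient = 2
x_2 = 1.1250, f(x_2) = 0.431177, coefficient = 2
x_3 = 1.4375, f(x_3) = 0.132902, coefficient = 2
x_4 = 1.7500, f(x_4) = -0.178246, coefficient = 1

I ≈ (0.312500/2) × 3.202865 = 0.500448
Exact value: 0.504560
Error: 0.004113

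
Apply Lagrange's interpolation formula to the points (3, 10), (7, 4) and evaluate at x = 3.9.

Lagrange interpolation formula:
P(x) = Σ yᵢ × Lᵢ(x)
where Lᵢ(x) = Π_{j≠i} (x - xⱼ)/(xᵢ - xⱼ)

L_0(3.9) = (3.9 - 7)/(3 - 7) = 0.775000
L_1(3.9) = (3.9 - 3)/(7 - 3) = 0.225000

P(3.9) = 10×L_0(3.9) + 4×L_1(3.9)
P(3.9) = 8.650000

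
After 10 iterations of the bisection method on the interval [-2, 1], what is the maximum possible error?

Bisection error bound: |error| ≤ (b-a)/2^n
|error| ≤ (1 - (-2))/2^10 = 3/2^10
|error| ≤ 0.0029296875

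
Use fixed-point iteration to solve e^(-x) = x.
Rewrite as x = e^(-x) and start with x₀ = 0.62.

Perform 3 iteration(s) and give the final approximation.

Equation: e^(-x) = x
Fixed-point form: x = e^(-x)
x₀ = 0.62

x_1 = g(0.620000) = 0.537944
x_2 = g(0.537944) = 0.583947
x_3 = g(0.583947) = 0.557693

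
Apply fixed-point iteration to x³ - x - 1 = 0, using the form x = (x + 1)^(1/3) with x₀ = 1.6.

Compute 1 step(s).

Equation: x³ - x - 1 = 0
Fixed-point form: x = (x + 1)^(1/3)
x₀ = 1.6

x_1 = g(1.600000) = 1.375069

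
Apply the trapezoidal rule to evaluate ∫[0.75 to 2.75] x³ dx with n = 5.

f(x) = x³
a = 0.75, b = 2.75, n = 5
h = (b - a)/n = 0.400000

Trapezoidal rule: (h/2)[f(x₀) + 2f(x₁) + 2f(x₂) + ... + f(xₙ)]

x_0 = 0.7500, f(x_0) = 0.421875, coefficient = 1
x_1 = 1.1500, f(x_1) = 1.520875, coefficient = 2
x_2 = 1.5500, f(x_2) = 3.723875, coefficient = 2
x_3 = 1.9500, f(x_3) = 7.414875, coefficient = 2
x_4 = 2.3500, f(x_4) = 12.977875, coefficient = 2
x_5 = 2.7500, f(x_5) = 20.796875, coefficient = 1

I ≈ (0.400000/2) × 72.493750 = 14.498750
Exact value: 14.218750
Error: 0.280000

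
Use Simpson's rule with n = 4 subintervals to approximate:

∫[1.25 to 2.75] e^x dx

f(x) = e^x
a = 1.25, b = 2.75, n = 4
h = (b - a)/n = 0.375000

Simpson's rule: (h/3)[f(x₀) + 4f(x₁) + 2f(x₂) + ... + f(xₙ)]

x_0 = 1.2500, f(x_0) = 3.490343, coefficient = 1
x_1 = 1.6250, f(x_1) = 5.078419, coefficient = 4
x_2 = 2.0000, f(x_2) = 7.389056, coefficient = 2
x_3 = 2.3750, f(x_3) = 10.751013, coefficient = 4
x_4 = 2.7500, f(x_4) = 15.642632, coefficient = 1

I ≈ (0.375000/3) × 97.228816 = 12.153602
Exact value: 12.152289
Error: 0.001313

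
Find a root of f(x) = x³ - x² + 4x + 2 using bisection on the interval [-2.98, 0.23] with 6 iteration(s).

f(x) = x³ - x² + 4x + 2
Initial interval: [-2.98, 0.23]

Iteration 1:
  c_1 = (-2.980000 + 0.230000)/2 = -1.375000
  f(c_1) = f(-1.375000) = -7.990234
  f(a) × f(c) ≥ 0, new interval: [-1.375000, 0.230000]
Iteration 2:
  c_2 = (-1.375000 + 0.230000)/2 = -0.572500
  f(c_2) = f(-0.572500) = -0.805397
  f(a) × f(c) ≥ 0, new interval: [-0.572500, 0.230000]
Iteration 3:
  c_3 = (-0.572500 + 0.230000)/2 = -0.171250
  f(c_3) = f(-0.171250) = 1.280651
  f(a) × f(c) < 0, new interval: [-0.572500, -0.171250]
Iteration 4:
  c_4 = (-0.572500 + (-0.171250))/2 = -0.371875
  f(c_4) = f(-0.371875) = 0.322782
  f(a) × f(c) < 0, new interval: [-0.572500, -0.371875]
Iteration 5:
  c_5 = (-0.572500 + (-0.371875))/2 = -0.472187
  f(c_5) = f(-0.472187) = -0.216990
  f(a) × f(c) ≥ 0, new interval: [-0.472187, -0.371875]
Iteration 6:
  c_6 = (-0.472187 + (-0.371875))/2 = -0.422031
  f(c_6) = f(-0.422031) = 0.058596
  f(a) × f(c) < 0, new interval: [-0.472187, -0.422031]

After 6 iteration(s), the approximation is c_6 = -0.422031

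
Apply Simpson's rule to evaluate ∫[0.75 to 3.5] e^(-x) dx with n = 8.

f(x) = e^(-x)
a = 0.75, b = 3.5, n = 8
h = (b - a)/n = 0.343750

Simpson's rule: (h/3)[f(x₀) + 4f(x₁) + 2f(x₂) + ... + f(xₙ)]

x_0 = 0.7500, f(x_0) = 0.472367, coefficient = 1
x_1 = 1.0938, f(x_1) = 0.334958, coefficient = 4
x_2 = 1.4375, f(x_2) = 0.237521, coefficient = 2
x_3 = 1.7812, f(x_3) = 0.168427, coefficient = 4
x_4 = 2.1250, f(x_4) = 0.119433, coefficient = 2
x_5 = 2.4688, f(x_5) = 0.084691, coefficient = 4
x_6 = 2.8125, f(x_6) = 0.060055, coefficient = 2
x_7 = 3.1562, f(x_7) = 0.042585, coefficient = 4
x_8 = 3.5000, f(x_8) = 0.030197, coefficient = 1

I ≈ (0.343750/3) × 3.859226 = 0.442203
Exact value: 0.442169
Error: 0.000034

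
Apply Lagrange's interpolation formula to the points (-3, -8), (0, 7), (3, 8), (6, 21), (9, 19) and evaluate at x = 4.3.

Lagrange interpolation formula:
P(x) = Σ yᵢ × Lᵢ(x)
where Lᵢ(x) = Π_{j≠i} (x - xⱼ)/(xᵢ - xⱼ)

L_0(4.3) = (4.3 - 0)/(-3 - 0) × (4.3 - 3)/(-3 - 3) × (4.3 - 6)/(-3 - 6) × (4.3 - 9)/(-3 - 9) = 0.022975
L_1(4.3) = (4.3 - (-3))/(0 - (-3)) × (4.3 - 3)/(0 - 3) × (4.3 - 6)/(0 - 6) × (4.3 - 9)/(0 - 9) = -0.156019
L_2(4.3) = (4.3 - (-3))/(3 - (-3)) × (4.3 - 0)/(3 - 0) × (4.3 - 6)/(3 - 6) × (4.3 - 9)/(3 - 9) = 0.774093
L_3(4.3) = (4.3 - (-3))/(6 - (-3)) × (4.3 - 0)/(6 - 0) × (4.3 - 3)/(6 - 3) × (4.3 - 9)/(6 - 9) = 0.394636
L_4(4.3) = (4.3 - (-3))/(9 - (-3)) × (4.3 - 0)/(9 - 0) × (4.3 - 3)/(9 - 3) × (4.3 - 6)/(9 - 6) = -0.035685

P(4.3) = (-8)×L_0(4.3) + 7×L_1(4.3) + 8×L_2(4.3) + 21×L_3(4.3) + 19×L_4(4.3)
P(4.3) = 12.526139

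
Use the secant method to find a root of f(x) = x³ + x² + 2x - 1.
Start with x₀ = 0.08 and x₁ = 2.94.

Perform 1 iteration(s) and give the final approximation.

f(x) = x³ + x² + 2x - 1
x₀ = 0.08, x₁ = 2.94

Secant formula: x_{n+1} = x_n - f(x_n)(x_n - x_{n-1})/(f(x_n) - f(x_{n-1}))

Iteration 1:
  f(0.080000) = -0.833088
  f(2.940000) = 38.935784
  x_2 = 2.940000 - 38.935784×(2.940000 - 0.080000)/(38.935784 - (-0.833088))
       = 0.139912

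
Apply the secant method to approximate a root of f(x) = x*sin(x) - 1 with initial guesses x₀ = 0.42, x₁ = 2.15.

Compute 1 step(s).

f(x) = x*sin(x) - 1
x₀ = 0.42, x₁ = 2.15

Secant formula: x_{n+1} = x_n - f(x_n)(x_n - x_{n-1})/(f(x_n) - f(x_{n-1}))

Iteration 1:
  f(0.420000) = -0.828741
  f(2.150000) = 0.799332
  x_2 = 2.150000 - 0.799332×(2.150000 - 0.420000)/(0.799332 - (-0.828741))
       = 1.300625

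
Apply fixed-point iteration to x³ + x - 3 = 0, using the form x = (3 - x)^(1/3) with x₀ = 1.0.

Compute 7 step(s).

Equation: x³ + x - 3 = 0
Fixed-point form: x = (3 - x)^(1/3)
x₀ = 1.0

x_1 = g(1.000000) = 1.259921
x_2 = g(1.259921) = 1.202790
x_3 = g(1.202790) = 1.215812
x_4 = g(1.215812) = 1.212868
x_5 = g(1.212868) = 1.213535
x_6 = g(1.213535) = 1.213384
x_7 = g(1.213384) = 1.213418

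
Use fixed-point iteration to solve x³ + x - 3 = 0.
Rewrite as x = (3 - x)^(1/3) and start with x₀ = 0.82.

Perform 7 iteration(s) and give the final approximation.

Equation: x³ + x - 3 = 0
Fixed-point form: x = (3 - x)^(1/3)
x₀ = 0.82

x_1 = g(0.820000) = 1.296638
x_2 = g(1.296638) = 1.194269
x_3 = g(1.194269) = 1.217730
x_4 = g(1.217730) = 1.212433
x_5 = g(1.212433) = 1.213633
x_6 = g(1.213633) = 1.213362
x_7 = g(1.213362) = 1.213423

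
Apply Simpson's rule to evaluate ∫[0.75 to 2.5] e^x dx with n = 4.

f(x) = e^x
a = 0.75, b = 2.5, n = 4
h = (b - a)/n = 0.437500

Simpson's rule: (h/3)[f(x₀) + 4f(x₁) + 2f(x₂) + ... + f(xₙ)]

x_0 = 0.7500, f(x_0) = 2.117000, coefficient = 1
x_1 = 1.1875, f(x_1) = 3.278874, coefficient = 4
x_2 = 1.6250, f(x_2) = 5.078419, coefficient = 2
x_3 = 2.0625, f(x_3) = 7.865609, coefficient = 4
x_4 = 2.5000, f(x_4) = 12.182494, coefficient = 1

I ≈ (0.437500/3) × 69.034264 = 10.067497
Exact value: 10.065494
Error: 0.002003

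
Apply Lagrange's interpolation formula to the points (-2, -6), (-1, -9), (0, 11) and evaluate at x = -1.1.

Lagrange interpolation formula:
P(x) = Σ yᵢ × Lᵢ(x)
where Lᵢ(x) = Π_{j≠i} (x - xⱼ)/(xᵢ - xⱼ)

L_0(-1.1) = (-1.1 - (-1))/(-2 - (-1)) × (-1.1 - 0)/(-2 - 0) = 0.055000
L_1(-1.1) = (-1.1 - (-2))/(-1 - (-2)) × (-1.1 - 0)/(-1 - 0) = 0.990000
L_2(-1.1) = (-1.1 - (-2))/(0 - (-2)) × (-1.1 - (-1))/(0 - (-1)) = -0.045000

P(-1.1) = (-6)×L_0(-1.1) + (-9)×L_1(-1.1) + 11×L_2(-1.1)
P(-1.1) = -9.735000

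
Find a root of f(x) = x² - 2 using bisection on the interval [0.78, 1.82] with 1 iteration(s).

f(x) = x² - 2
Initial interval: [0.78, 1.82]

Iteration 1:
  c_1 = (0.780000 + 1.820000)/2 = 1.300000
  f(c_1) = f(1.300000) = -0.310000
  f(a) × f(c) ≥ 0, new interval: [1.300000, 1.820000]

After 1 iteration(s), the approximation is c_1 = 1.300000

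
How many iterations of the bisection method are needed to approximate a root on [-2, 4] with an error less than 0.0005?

We need (b-a)/2^n ≤ 0.0005
(4 - (-2))/2^n ≤ 0.0005
6/2^n ≤ 0.0005
2^n ≥ 12000
n ≥ log₂(12000) = 13.55
n ≥ 14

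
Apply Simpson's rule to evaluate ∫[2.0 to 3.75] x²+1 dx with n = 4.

f(x) = x²+1
a = 2.0, b = 3.75, n = 4
h = (b - a)/n = 0.437500

Simpson's rule: (h/3)[f(x₀) + 4f(x₁) + 2f(x₂) + ... + f(xₙ)]

x_0 = 2.0000, f(x_0) = 5.000000, coefficient = 1
x_1 = 2.4375, f(x_1) = 6.941406, coefficient = 4
x_2 = 2.8750, f(x_2) = 9.265625, coefficient = 2
x_3 = 3.3125, f(x_3) = 11.972656, coefficient = 4
x_4 = 3.7500, f(x_4) = 15.062500, coefficient = 1

I ≈ (0.437500/3) × 114.250000 = 16.661458
Exact value: 16.661458
Error: 0.000000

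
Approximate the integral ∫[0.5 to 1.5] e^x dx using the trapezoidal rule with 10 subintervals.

f(x) = e^x
a = 0.5, b = 1.5, n = 10
h = (b - a)/n = 0.100000

Trapezoidal rule: (h/2)[f(x₀) + 2f(x₁) + 2f(x₂) + ... + f(xₙ)]

x_0 = 0.5000, f(x_0) = 1.648721, coefficient = 1
x_1 = 0.6000, f(x_1) = 1.822119, coefficient = 2
x_2 = 0.7000, f(x_2) = 2.013753, coefficient = 2
x_3 = 0.8000, f(x_3) = 2.225541, coefficient = 2
x_4 = 0.9000, f(x_4) = 2.459603, coefficient = 2
x_5 = 1.0000, f(x_5) = 2.718282, coefficient = 2
x_6 = 1.1000, f(x_6) = 3.004166, coefficient = 2
x_7 = 1.2000, f(x_7) = 3.320117, coefficient = 2
x_8 = 1.3000, f(x_8) = 3.669297, coefficient = 2
x_9 = 1.4000, f(x_9) = 4.055200, coefficient = 2
x_10 = 1.5000, f(x_10) = 4.481689, coefficient = 1

I ≈ (0.100000/2) × 56.706564 = 2.835328
Exact value: 2.832968
Error: 0.002360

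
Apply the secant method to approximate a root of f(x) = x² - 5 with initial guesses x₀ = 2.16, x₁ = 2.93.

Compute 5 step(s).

f(x) = x² - 5
x₀ = 2.16, x₁ = 2.93

Secant formula: x_{n+1} = x_n - f(x_n)(x_n - x_{n-1})/(f(x_n) - f(x_{n-1}))

Iteration 1:
  f(2.160000) = -0.334400
  f(2.930000) = 3.584900
  x_2 = 2.930000 - 3.584900×(2.930000 - 2.160000)/(3.584900 - (-0.334400))
       = 2.225697
Iteration 2:
  f(2.930000) = 3.584900
  f(2.225697) = -0.046271
  x_3 = 2.225697 - (-0.046271)×(2.225697 - 2.930000)/(-0.046271 - 3.584900)
       = 2.234672
Iteration 3:
  f(2.225697) = -0.046271
  f(2.234672) = -0.006240
  x_4 = 2.234672 - (-0.006240)×(2.234672 - 2.225697)/(-0.006240 - (-0.046271))
       = 2.236071
Iteration 4:
  f(2.234672) = -0.006240
  f(2.236071) = 0.000015
  x_5 = 2.236071 - 0.000015×(2.236071 - 2.234672)/(0.000015 - (-0.006240))
       = 2.236068
Iteration 5:
  f(2.236071) = 0.000015
  f(2.236068) = 0.000000
  x_6 = 2.236068 - 0.000000×(2.236068 - 2.236071)/(0.000000 - 0.000015)
       = 2.236068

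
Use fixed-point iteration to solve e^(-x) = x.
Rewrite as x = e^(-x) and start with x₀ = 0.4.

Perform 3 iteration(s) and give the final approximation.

Equation: e^(-x) = x
Fixed-point form: x = e^(-x)
x₀ = 0.4

x_1 = g(0.400000) = 0.670320
x_2 = g(0.670320) = 0.511545
x_3 = g(0.511545) = 0.599569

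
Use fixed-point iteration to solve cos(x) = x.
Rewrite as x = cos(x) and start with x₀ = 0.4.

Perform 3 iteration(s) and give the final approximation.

Equation: cos(x) = x
Fixed-point form: x = cos(x)
x₀ = 0.4

x_1 = g(0.400000) = 0.921061
x_2 = g(0.921061) = 0.604976
x_3 = g(0.604976) = 0.822516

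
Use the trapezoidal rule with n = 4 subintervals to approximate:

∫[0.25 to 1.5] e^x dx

f(x) = e^x
a = 0.25, b = 1.5, n = 4
h = (b - a)/n = 0.312500

Trapezoidal rule: (h/2)[f(x₀) + 2f(x₁) + 2f(x₂) + ... + f(xₙ)]

x_0 = 0.2500, f(x_0) = 1.284025, coefficient = 1
x_1 = 0.5625, f(x_1) = 1.755055, coefficient = 2
x_2 = 0.8750, f(x_2) = 2.398875, coefficient = 2
x_3 = 1.1875, f(x_3) = 3.278874, coefficient = 2
x_4 = 1.5000, f(x_4) = 4.481689, coefficient = 1

I ≈ (0.312500/2) × 20.631322 = 3.223644
Exact value: 3.197664
Error: 0.025980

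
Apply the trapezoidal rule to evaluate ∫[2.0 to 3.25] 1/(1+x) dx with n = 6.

f(x) = 1/(1+x)
a = 2.0, b = 3.25, n = 6
h = (b - a)/n = 0.208333

Trapezoidal rule: (h/2)[f(x₀) + 2f(x₁) + 2f(x₂) + ... + f(xₙ)]

x_0 = 2.0000, f(x_0) = 0.333333, coefficient = 1
x_1 = 2.2083, f(x_1) = 0.311688, coefficient = 2
x_2 = 2.4167, f(x_2) = 0.292683, coefficient = 2
x_3 = 2.6250, f(x_3) = 0.275862, coefficient = 2
x_4 = 2.8333, f(x_4) = 0.260870, coefficient = 2
x_5 = 3.0417, f(x_5) = 0.247423, coefficient = 2
x_6 = 3.2500, f(x_6) = 0.235294, coefficient = 1

I ≈ (0.208333/2) × 3.345679 = 0.348508
Exact value: 0.348307
Error: 0.000201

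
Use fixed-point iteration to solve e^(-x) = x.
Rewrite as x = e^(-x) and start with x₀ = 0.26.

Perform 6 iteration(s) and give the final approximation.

Equation: e^(-x) = x
Fixed-point form: x = e^(-x)
x₀ = 0.26

x_1 = g(0.260000) = 0.771052
x_2 = g(0.771052) = 0.462526
x_3 = g(0.462526) = 0.629691
x_4 = g(0.629691) = 0.532757
x_5 = g(0.532757) = 0.586985
x_6 = g(0.586985) = 0.556001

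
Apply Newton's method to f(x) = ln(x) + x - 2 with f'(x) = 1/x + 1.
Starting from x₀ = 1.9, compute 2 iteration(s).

f(x) = ln(x) + x - 2
f'(x) = 1/x + 1
x₀ = 1.9

Newton-Raphson formula: x_{n+1} = x_n - f(x_n)/f'(x_n)

Iteration 1:
  f(1.900000) = 0.541854
  f'(1.900000) = 1.526316
  x_1 = 1.900000 - 0.541854/1.526316 = 1.544992
Iteration 2:
  f(1.544992) = -0.019989
  f'(1.544992) = 1.647252
  x_2 = 1.544992 - (-0.019989)/1.647252 = 1.557127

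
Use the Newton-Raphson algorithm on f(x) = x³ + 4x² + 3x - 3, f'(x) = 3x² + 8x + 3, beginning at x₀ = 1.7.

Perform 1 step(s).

f(x) = x³ + 4x² + 3x - 3
f'(x) = 3x² + 8x + 3
x₀ = 1.7

Newton-Raphson formula: x_{n+1} = x_n - f(x_n)/f'(x_n)

Iteration 1:
  f(1.700000) = 18.573000
  f'(1.700000) = 25.270000
  x_1 = 1.700000 - 18.573000/25.270000 = 0.965018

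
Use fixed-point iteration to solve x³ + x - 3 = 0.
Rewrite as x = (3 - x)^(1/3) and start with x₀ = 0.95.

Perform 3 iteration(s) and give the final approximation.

Equation: x³ + x - 3 = 0
Fixed-point form: x = (3 - x)^(1/3)
x₀ = 0.95

x_1 = g(0.950000) = 1.270334
x_2 = g(1.270334) = 1.200386
x_3 = g(1.200386) = 1.216354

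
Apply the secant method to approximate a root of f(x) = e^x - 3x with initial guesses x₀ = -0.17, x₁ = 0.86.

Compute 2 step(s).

f(x) = e^x - 3x
x₀ = -0.17, x₁ = 0.86

Secant formula: x_{n+1} = x_n - f(x_n)(x_n - x_{n-1})/(f(x_n) - f(x_{n-1}))

Iteration 1:
  f(-0.170000) = 1.353665
  f(0.860000) = -0.216839
  x_2 = 0.860000 - (-0.216839)×(0.860000 - (-0.170000))/(-0.216839 - 1.353665)
       = 0.717788
Iteration 2:
  f(0.860000) = -0.216839
  f(0.717788) = -0.103470
  x_3 = 0.717788 - (-0.103470)×(0.717788 - 0.860000)/(-0.103470 - (-0.216839))
       = 0.587993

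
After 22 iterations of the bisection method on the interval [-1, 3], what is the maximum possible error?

Bisection error bound: |error| ≤ (b-a)/2^n
|error| ≤ (3 - (-1))/2^22 = 4/2^22
|error| ≤ 0.0000009537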